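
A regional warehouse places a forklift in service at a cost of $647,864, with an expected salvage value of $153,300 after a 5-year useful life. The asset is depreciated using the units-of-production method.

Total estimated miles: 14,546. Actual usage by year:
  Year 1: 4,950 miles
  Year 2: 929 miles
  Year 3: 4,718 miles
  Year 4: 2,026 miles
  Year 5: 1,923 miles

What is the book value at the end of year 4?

Depreciable base = $647,864 − $153,300 = $494,564.
Rate = $494,564 / 14,546 miles = $34 per mile.
Year 1: 4,950 × $34 = $168,300. Book value $479,564.
Year 2: 929 × $34 = $31,586. Book value $447,978.
Year 3: 4,718 × $34 = $160,412. Book value $287,566.
Year 4: 2,026 × $34 = $68,884. Book value $218,682.

$218,682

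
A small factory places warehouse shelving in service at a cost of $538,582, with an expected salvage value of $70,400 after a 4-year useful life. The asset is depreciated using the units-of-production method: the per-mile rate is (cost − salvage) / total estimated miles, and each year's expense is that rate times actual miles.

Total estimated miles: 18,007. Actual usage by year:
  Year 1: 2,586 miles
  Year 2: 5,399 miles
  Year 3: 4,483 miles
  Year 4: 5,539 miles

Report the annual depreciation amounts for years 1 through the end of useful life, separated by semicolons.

Depreciable base = $538,582 − $70,400 = $468,182.
Rate = $468,182 / 18,007 miles = $26 per mile.
Year 1: 2,586 × $26 = $67,236. Book value $471,346.
Year 2: 5,399 × $26 = $140,374. Book value $330,972.
Year 3: 4,483 × $26 = $116,558. Book value $214,414.
Year 4: 5,539 × $26 = $144,014. Book value $70,400.

$67,236; $140,374; $116,558; $144,014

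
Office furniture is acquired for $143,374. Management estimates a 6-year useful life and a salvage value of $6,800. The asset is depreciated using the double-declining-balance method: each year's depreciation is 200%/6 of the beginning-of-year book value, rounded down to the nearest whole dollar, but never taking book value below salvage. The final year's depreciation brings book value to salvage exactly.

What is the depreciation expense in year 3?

$21,240

Depreciable base = $143,374 − $6,800 = $136,574.
Year 1: ⌊$143,374 × 200%/6⌋ = $47,791. Book value $95,583.
Year 2: ⌊$95,583 × 200%/6⌋ = $31,861. Book value $63,722.
Year 3: ⌊$63,722 × 200%/6⌋ = $21,240. Book value $42,482.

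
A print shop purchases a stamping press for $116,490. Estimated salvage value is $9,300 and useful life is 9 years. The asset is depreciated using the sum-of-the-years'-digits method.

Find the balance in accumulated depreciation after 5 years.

$83,370

Depreciable base = $116,490 − $9,300 = $107,190.
Sum of the years' digits = 9+8+7+6+5+4+3+2+1 = 45.
Year 1: $107,190 × 9/45 = $21,438. Book value $95,052.
Year 2: $107,190 × 8/45 = $19,056. Book value $75,996.
Year 3: $107,190 × 7/45 = $16,674. Book value $59,322.
Year 4: $107,190 × 6/45 = $14,292. Book value $45,030.
Year 5: $107,190 × 5/45 = $11,910. Book value $33,120.
Accumulated through year 5 = $116,490 − $33,120 = $83,370.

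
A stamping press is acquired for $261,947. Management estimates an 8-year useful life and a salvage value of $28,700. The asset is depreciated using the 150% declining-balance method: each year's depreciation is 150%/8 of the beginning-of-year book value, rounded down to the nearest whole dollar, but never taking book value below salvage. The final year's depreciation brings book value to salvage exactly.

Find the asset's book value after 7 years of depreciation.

Depreciable base = $261,947 − $28,700 = $233,247.
Year 1: ⌊$261,947 × 150%/8⌋ = $49,115. Book value $212,832.
Year 2: ⌊$212,832 × 150%/8⌋ = $39,906. Book value $172,926.
Year 3: ⌊$172,926 × 150%/8⌋ = $32,423. Book value $140,503.
Year 4: ⌊$140,503 × 150%/8⌋ = $26,344. Book value $114,159.
Year 5: ⌊$114,159 × 150%/8⌋ = $21,404. Book value $92,755.
Year 6: ⌊$92,755 × 150%/8⌋ = $17,391. Book value $75,364.
Year 7: ⌊$75,364 × 150%/8⌋ = $14,130. Book value $61,234.

$61,234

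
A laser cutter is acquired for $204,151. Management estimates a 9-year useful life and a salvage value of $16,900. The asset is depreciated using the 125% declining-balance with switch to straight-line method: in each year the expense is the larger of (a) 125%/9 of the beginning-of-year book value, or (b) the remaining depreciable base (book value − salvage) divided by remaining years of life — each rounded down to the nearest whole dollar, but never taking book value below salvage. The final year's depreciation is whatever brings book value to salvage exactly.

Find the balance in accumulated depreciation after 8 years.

Depreciable base = $204,151 − $16,900 = $187,251.
Year 1: DB = ⌊$204,151 × 125%/9⌋ = $28,354; SL = ⌊$187,251/9⌋ = $20,805 → take DB $28,354. Book value $175,797.
Year 2: DB = ⌊$175,797 × 125%/9⌋ = $24,416; SL = ⌊$158,897/8⌋ = $19,862 → take DB $24,416. Book value $151,381.
Year 3: DB = ⌊$151,381 × 125%/9⌋ = $21,025; SL = ⌊$134,481/7⌋ = $19,211 → take DB $21,025. Book value $130,356.
Year 4: DB = ⌊$130,356 × 125%/9⌋ = $18,105; SL = ⌊$113,456/6⌋ = $18,909 → take SL $18,909. Book value $111,447.
Year 5: DB = ⌊$111,447 × 125%/9⌋ = $15,478; SL = ⌊$94,547/5⌋ = $18,909 → take SL $18,909. Book value $92,538.
Year 6: DB = ⌊$92,538 × 125%/9⌋ = $12,852; SL = ⌊$75,638/4⌋ = $18,909 → take SL $18,909. Book value $73,629.
Year 7: DB = ⌊$73,629 × 125%/9⌋ = $10,226; SL = ⌊$56,729/3⌋ = $18,909 → take SL $18,909. Book value $54,720.
Year 8: DB = ⌊$54,720 × 125%/9⌋ = $7,600; SL = ⌊$37,820/2⌋ = $18,910 → take SL $18,910. Book value $35,810.
Accumulated through year 8 = $204,151 − $35,810 = $168,341.

$168,341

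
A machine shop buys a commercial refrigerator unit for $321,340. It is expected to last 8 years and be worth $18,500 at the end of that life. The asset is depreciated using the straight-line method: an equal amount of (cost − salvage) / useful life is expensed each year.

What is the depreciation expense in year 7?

$37,855

Depreciable base = $321,340 − $18,500 = $302,840.
Annual expense = $302,840 / 8 = $37,855.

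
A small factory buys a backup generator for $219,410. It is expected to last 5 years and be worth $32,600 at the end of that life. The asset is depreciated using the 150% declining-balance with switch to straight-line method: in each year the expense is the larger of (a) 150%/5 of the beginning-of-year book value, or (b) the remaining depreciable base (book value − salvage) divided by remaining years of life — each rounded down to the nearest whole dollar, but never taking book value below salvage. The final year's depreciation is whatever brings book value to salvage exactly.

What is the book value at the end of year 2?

Depreciable base = $219,410 − $32,600 = $186,810.
Year 1: DB = ⌊$219,410 × 150%/5⌋ = $65,823; SL = ⌊$186,810/5⌋ = $37,362 → take DB $65,823. Book value $153,587.
Year 2: DB = ⌊$153,587 × 150%/5⌋ = $46,076; SL = ⌊$120,987/4⌋ = $30,246 → take DB $46,076. Book value $107,511.

$107,511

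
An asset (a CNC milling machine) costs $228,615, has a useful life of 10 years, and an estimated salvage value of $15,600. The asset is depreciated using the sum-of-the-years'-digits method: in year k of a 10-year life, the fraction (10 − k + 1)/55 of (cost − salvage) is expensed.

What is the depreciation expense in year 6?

Depreciable base = $228,615 − $15,600 = $213,015.
Sum of the years' digits = 10+9+8+7+6+5+4+3+2+1 = 55.
Year 1: $213,015 × 10/55 = $38,730. Book value $189,885.
Year 2: $213,015 × 9/55 = $34,857. Book value $155,028.
Year 3: $213,015 × 8/55 = $30,984. Book value $124,044.
Year 4: $213,015 × 7/55 = $27,111. Book value $96,933.
Year 5: $213,015 × 6/55 = $23,238. Book value $73,695.
Year 6: $213,015 × 5/55 = $19,365. Book value $54,330.

$19,365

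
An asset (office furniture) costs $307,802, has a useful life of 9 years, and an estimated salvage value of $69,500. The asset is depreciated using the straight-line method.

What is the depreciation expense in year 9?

Depreciable base = $307,802 − $69,500 = $238,302.
Annual expense = $238,302 / 9 = $26,478.

$26,478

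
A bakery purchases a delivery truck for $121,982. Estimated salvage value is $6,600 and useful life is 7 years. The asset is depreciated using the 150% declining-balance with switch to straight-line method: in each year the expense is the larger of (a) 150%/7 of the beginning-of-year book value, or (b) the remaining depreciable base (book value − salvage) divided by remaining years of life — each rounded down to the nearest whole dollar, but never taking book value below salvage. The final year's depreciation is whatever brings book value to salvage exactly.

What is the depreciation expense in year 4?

Depreciable base = $121,982 − $6,600 = $115,382.
Year 1: DB = ⌊$121,982 × 150%/7⌋ = $26,139; SL = ⌊$115,382/7⌋ = $16,483 → take DB $26,139. Book value $95,843.
Year 2: DB = ⌊$95,843 × 150%/7⌋ = $20,537; SL = ⌊$89,243/6⌋ = $14,873 → take DB $20,537. Book value $75,306.
Year 3: DB = ⌊$75,306 × 150%/7⌋ = $16,137; SL = ⌊$68,706/5⌋ = $13,741 → take DB $16,137. Book value $59,169.
Year 4: DB = ⌊$59,169 × 150%/7⌋ = $12,679; SL = ⌊$52,569/4⌋ = $13,142 → take SL $13,142. Book value $46,027.

$13,142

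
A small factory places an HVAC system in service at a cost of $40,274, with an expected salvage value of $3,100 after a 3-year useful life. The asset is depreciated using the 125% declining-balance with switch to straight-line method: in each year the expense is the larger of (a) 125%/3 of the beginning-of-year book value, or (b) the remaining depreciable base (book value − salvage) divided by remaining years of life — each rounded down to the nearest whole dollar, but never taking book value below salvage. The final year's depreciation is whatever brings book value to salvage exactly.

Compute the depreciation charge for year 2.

$10,197

Depreciable base = $40,274 − $3,100 = $37,174.
Year 1: DB = ⌊$40,274 × 125%/3⌋ = $16,780; SL = ⌊$37,174/3⌋ = $12,391 → take DB $16,780. Book value $23,494.
Year 2: DB = ⌊$23,494 × 125%/3⌋ = $9,789; SL = ⌊$20,394/2⌋ = $10,197 → take SL $10,197. Book value $13,297.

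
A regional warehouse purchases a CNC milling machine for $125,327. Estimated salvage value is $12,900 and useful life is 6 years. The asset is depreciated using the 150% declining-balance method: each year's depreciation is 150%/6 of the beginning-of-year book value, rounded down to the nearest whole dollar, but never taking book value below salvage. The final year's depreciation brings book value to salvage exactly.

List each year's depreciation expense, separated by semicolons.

$31,331; $23,499; $17,624; $13,218; $9,913; $16,842

Depreciable base = $125,327 − $12,900 = $112,427.
Year 1: ⌊$125,327 × 150%/6⌋ = $31,331. Book value $93,996.
Year 2: ⌊$93,996 × 150%/6⌋ = $23,499. Book value $70,497.
Year 3: ⌊$70,497 × 150%/6⌋ = $17,624. Book value $52,873.
Year 4: ⌊$52,873 × 150%/6⌋ = $13,218. Book value $39,655.
Year 5: ⌊$39,655 × 150%/6⌋ = $9,913. Book value $29,742.
Year 6 (final): $29,742 − $12,900 = $16,842. Book value $12,900.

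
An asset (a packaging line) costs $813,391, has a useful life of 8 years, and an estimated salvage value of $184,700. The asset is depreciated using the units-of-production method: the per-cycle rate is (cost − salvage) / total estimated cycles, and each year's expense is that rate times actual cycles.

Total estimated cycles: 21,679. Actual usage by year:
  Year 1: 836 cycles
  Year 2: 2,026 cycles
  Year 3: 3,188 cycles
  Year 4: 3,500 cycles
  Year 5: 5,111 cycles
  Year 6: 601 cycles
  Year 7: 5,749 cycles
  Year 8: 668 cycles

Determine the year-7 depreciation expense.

Depreciable base = $813,391 − $184,700 = $628,691.
Rate = $628,691 / 21,679 cycles = $29 per cycle.
Year 1: 836 × $29 = $24,244. Book value $789,147.
Year 2: 2,026 × $29 = $58,754. Book value $730,393.
Year 3: 3,188 × $29 = $92,452. Book value $637,941.
Year 4: 3,500 × $29 = $101,500. Book value $536,441.
Year 5: 5,111 × $29 = $148,219. Book value $388,222.
Year 6: 601 × $29 = $17,429. Book value $370,793.
Year 7: 5,749 × $29 = $166,721. Book value $204,072.

$166,721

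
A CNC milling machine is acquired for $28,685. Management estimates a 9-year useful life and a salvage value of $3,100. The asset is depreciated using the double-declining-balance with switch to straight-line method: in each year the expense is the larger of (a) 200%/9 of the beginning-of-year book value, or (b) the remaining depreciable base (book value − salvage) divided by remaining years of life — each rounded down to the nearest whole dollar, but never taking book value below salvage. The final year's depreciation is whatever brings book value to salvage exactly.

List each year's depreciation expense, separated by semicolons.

Depreciable base = $28,685 − $3,100 = $25,585.
Year 1: DB = ⌊$28,685 × 200%/9⌋ = $6,374; SL = ⌊$25,585/9⌋ = $2,842 → take DB $6,374. Book value $22,311.
Year 2: DB = ⌊$22,311 × 200%/9⌋ = $4,958; SL = ⌊$19,211/8⌋ = $2,401 → take DB $4,958. Book value $17,353.
Year 3: DB = ⌊$17,353 × 200%/9⌋ = $3,856; SL = ⌊$14,253/7⌋ = $2,036 → take DB $3,856. Book value $13,497.
Year 4: DB = ⌊$13,497 × 200%/9⌋ = $2,999; SL = ⌊$10,397/6⌋ = $1,732 → take DB $2,999. Book value $10,498.
Year 5: DB = ⌊$10,498 × 200%/9⌋ = $2,332; SL = ⌊$7,398/5⌋ = $1,479 → take DB $2,332. Book value $8,166.
Year 6: DB = ⌊$8,166 × 200%/9⌋ = $1,814; SL = ⌊$5,066/4⌋ = $1,266 → take DB $1,814. Book value $6,352.
Year 7: DB = ⌊$6,352 × 200%/9⌋ = $1,411; SL = ⌊$3,252/3⌋ = $1,084 → take DB $1,411. Book value $4,941.
Year 8: DB = ⌊$4,941 × 200%/9⌋ = $1,098; SL = ⌊$1,841/2⌋ = $920 → take DB $1,098. Book value $3,843.
Year 9 (final): $3,843 − $3,100 = $743. Book value $3,100.

$6,374; $4,958; $3,856; $2,999; $2,332; $1,814; $1,411; $1,098; $743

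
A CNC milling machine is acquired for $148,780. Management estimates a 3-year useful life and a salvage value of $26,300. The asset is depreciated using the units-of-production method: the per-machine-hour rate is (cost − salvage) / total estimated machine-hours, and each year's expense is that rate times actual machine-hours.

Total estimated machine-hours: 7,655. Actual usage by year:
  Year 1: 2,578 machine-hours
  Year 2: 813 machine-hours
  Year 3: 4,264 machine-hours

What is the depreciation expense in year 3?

Depreciable base = $148,780 − $26,300 = $122,480.
Rate = $122,480 / 7,655 machine-hours = $16 per machine-hour.
Year 1: 2,578 × $16 = $41,248. Book value $107,532.
Year 2: 813 × $16 = $13,008. Book value $94,524.
Year 3: 4,264 × $16 = $68,224. Book value $26,300.

$68,224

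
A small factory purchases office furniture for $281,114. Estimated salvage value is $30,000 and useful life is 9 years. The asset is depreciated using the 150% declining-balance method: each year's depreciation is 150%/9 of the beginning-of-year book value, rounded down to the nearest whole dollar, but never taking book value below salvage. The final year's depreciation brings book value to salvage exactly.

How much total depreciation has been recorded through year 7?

Depreciable base = $281,114 − $30,000 = $251,114.
Year 1: ⌊$281,114 × 150%/9⌋ = $46,852. Book value $234,262.
Year 2: ⌊$234,262 × 150%/9⌋ = $39,043. Book value $195,219.
Year 3: ⌊$195,219 × 150%/9⌋ = $32,536. Book value $162,683.
Year 4: ⌊$162,683 × 150%/9⌋ = $27,113. Book value $135,570.
Year 5: ⌊$135,570 × 150%/9⌋ = $22,595. Book value $112,975.
Year 6: ⌊$112,975 × 150%/9⌋ = $18,829. Book value $94,146.
Year 7: ⌊$94,146 × 150%/9⌋ = $15,691. Book value $78,455.
Accumulated through year 7 = $281,114 − $78,455 = $202,659.

$202,659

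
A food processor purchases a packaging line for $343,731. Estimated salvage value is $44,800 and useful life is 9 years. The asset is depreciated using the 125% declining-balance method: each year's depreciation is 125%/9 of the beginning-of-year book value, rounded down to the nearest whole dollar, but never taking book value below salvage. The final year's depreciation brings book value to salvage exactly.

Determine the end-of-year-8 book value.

$103,921

Depreciable base = $343,731 − $44,800 = $298,931.
Year 1: ⌊$343,731 × 125%/9⌋ = $47,740. Book value $295,991.
Year 2: ⌊$295,991 × 125%/9⌋ = $41,109. Book value $254,882.
Year 3: ⌊$254,882 × 125%/9⌋ = $35,400. Book value $219,482.
Year 4: ⌊$219,482 × 125%/9⌋ = $30,483. Book value $188,999.
Year 5: ⌊$188,999 × 125%/9⌋ = $26,249. Book value $162,750.
Year 6: ⌊$162,750 × 125%/9⌋ = $22,604. Book value $140,146.
Year 7: ⌊$140,146 × 125%/9⌋ = $19,464. Book value $120,682.
Year 8: ⌊$120,682 × 125%/9⌋ = $16,761. Book value $103,921.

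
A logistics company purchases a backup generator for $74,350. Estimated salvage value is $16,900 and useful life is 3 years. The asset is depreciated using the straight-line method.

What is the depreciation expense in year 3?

Depreciable base = $74,350 − $16,900 = $57,450.
Annual expense = $57,450 / 3 = $19,150.

$19,150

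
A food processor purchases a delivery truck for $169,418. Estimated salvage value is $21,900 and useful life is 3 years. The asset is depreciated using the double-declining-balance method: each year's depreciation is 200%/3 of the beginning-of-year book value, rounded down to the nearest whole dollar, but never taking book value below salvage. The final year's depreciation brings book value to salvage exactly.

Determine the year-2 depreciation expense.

$34,573

Depreciable base = $169,418 − $21,900 = $147,518.
Year 1: ⌊$169,418 × 200%/3⌋ = $112,945. Book value $56,473.
Year 2: ⌊$56,473 × 200%/3⌋ = $37,648, capped at $34,573. Book value $21,900.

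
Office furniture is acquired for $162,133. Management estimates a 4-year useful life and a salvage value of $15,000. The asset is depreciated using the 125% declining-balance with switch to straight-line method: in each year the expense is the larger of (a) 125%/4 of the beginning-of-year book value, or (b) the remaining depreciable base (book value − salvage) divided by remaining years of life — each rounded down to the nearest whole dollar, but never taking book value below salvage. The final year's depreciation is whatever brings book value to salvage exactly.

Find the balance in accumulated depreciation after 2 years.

$85,499

Depreciable base = $162,133 − $15,000 = $147,133.
Year 1: DB = ⌊$162,133 × 125%/4⌋ = $50,666; SL = ⌊$147,133/4⌋ = $36,783 → take DB $50,666. Book value $111,467.
Year 2: DB = ⌊$111,467 × 125%/4⌋ = $34,833; SL = ⌊$96,467/3⌋ = $32,155 → take DB $34,833. Book value $76,634.
Accumulated through year 2 = $162,133 − $76,634 = $85,499.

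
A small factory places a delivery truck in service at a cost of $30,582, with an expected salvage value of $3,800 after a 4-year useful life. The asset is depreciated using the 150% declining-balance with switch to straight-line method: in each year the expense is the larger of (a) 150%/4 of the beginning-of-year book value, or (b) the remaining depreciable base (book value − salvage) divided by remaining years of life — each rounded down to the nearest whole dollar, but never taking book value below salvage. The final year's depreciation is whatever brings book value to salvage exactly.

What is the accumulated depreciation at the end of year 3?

Depreciable base = $30,582 − $3,800 = $26,782.
Year 1: DB = ⌊$30,582 × 150%/4⌋ = $11,468; SL = ⌊$26,782/4⌋ = $6,695 → take DB $11,468. Book value $19,114.
Year 2: DB = ⌊$19,114 × 150%/4⌋ = $7,167; SL = ⌊$15,314/3⌋ = $5,104 → take DB $7,167. Book value $11,947.
Year 3: DB = ⌊$11,947 × 150%/4⌋ = $4,480; SL = ⌊$8,147/2⌋ = $4,073 → take DB $4,480. Book value $7,467.
Accumulated through year 3 = $30,582 − $7,467 = $23,115.

$23,115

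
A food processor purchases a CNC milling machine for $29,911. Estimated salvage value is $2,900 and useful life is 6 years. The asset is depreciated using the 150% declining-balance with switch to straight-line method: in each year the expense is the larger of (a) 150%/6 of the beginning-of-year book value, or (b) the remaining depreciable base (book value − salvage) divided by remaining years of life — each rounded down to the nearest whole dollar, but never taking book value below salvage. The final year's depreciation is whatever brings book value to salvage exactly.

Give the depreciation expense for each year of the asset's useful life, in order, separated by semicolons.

Depreciable base = $29,911 − $2,900 = $27,011.
Year 1: DB = ⌊$29,911 × 150%/6⌋ = $7,477; SL = ⌊$27,011/6⌋ = $4,501 → take DB $7,477. Book value $22,434.
Year 2: DB = ⌊$22,434 × 150%/6⌋ = $5,608; SL = ⌊$19,534/5⌋ = $3,906 → take DB $5,608. Book value $16,826.
Year 3: DB = ⌊$16,826 × 150%/6⌋ = $4,206; SL = ⌊$13,926/4⌋ = $3,481 → take DB $4,206. Book value $12,620.
Year 4: DB = ⌊$12,620 × 150%/6⌋ = $3,155; SL = ⌊$9,720/3⌋ = $3,240 → take SL $3,240. Book value $9,380.
Year 5: DB = ⌊$9,380 × 150%/6⌋ = $2,345; SL = ⌊$6,480/2⌋ = $3,240 → take SL $3,240. Book value $6,140.
Year 6 (final): $6,140 − $2,900 = $3,240. Book value $2,900.

$7,477; $5,608; $4,206; $3,240; $3,240; $3,240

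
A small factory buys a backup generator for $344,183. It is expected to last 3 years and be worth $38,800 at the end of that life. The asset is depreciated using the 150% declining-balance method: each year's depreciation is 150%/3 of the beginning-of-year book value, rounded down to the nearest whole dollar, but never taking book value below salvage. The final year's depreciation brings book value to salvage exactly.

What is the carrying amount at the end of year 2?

$86,046

Depreciable base = $344,183 − $38,800 = $305,383.
Year 1: ⌊$344,183 × 150%/3⌋ = $172,091. Book value $172,092.
Year 2: ⌊$172,092 × 150%/3⌋ = $86,046. Book value $86,046.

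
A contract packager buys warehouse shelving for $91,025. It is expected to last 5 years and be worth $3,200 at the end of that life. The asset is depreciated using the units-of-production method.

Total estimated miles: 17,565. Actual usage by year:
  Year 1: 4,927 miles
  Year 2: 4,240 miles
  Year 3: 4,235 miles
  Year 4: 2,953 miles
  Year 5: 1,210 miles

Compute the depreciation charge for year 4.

$14,765

Depreciable base = $91,025 − $3,200 = $87,825.
Rate = $87,825 / 17,565 miles = $5 per mile.
Year 1: 4,927 × $5 = $24,635. Book value $66,390.
Year 2: 4,240 × $5 = $21,200. Book value $45,190.
Year 3: 4,235 × $5 = $21,175. Book value $24,015.
Year 4: 2,953 × $5 = $14,765. Book value $9,250.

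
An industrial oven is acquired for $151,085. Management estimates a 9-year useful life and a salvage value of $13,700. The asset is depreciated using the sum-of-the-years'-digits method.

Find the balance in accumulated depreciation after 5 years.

Depreciable base = $151,085 − $13,700 = $137,385.
Sum of the years' digits = 9+8+7+6+5+4+3+2+1 = 45.
Year 1: $137,385 × 9/45 = $27,477. Book value $123,608.
Year 2: $137,385 × 8/45 = $24,424. Book value $99,184.
Year 3: $137,385 × 7/45 = $21,371. Book value $77,813.
Year 4: $137,385 × 6/45 = $18,318. Book value $59,495.
Year 5: $137,385 × 5/45 = $15,265. Book value $44,230.
Accumulated through year 5 = $151,085 − $44,230 = $106,855.

$106,855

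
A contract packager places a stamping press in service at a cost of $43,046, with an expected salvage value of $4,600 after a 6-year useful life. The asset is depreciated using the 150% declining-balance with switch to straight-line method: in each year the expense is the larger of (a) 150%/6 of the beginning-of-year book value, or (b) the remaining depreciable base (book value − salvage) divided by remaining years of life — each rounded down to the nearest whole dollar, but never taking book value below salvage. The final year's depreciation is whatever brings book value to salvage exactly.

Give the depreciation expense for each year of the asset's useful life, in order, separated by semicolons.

Depreciable base = $43,046 − $4,600 = $38,446.
Year 1: DB = ⌊$43,046 × 150%/6⌋ = $10,761; SL = ⌊$38,446/6⌋ = $6,407 → take DB $10,761. Book value $32,285.
Year 2: DB = ⌊$32,285 × 150%/6⌋ = $8,071; SL = ⌊$27,685/5⌋ = $5,537 → take DB $8,071. Book value $24,214.
Year 3: DB = ⌊$24,214 × 150%/6⌋ = $6,053; SL = ⌊$19,614/4⌋ = $4,903 → take DB $6,053. Book value $18,161.
Year 4: DB = ⌊$18,161 × 150%/6⌋ = $4,540; SL = ⌊$13,561/3⌋ = $4,520 → take DB $4,540. Book value $13,621.
Year 5: DB = ⌊$13,621 × 150%/6⌋ = $3,405; SL = ⌊$9,021/2⌋ = $4,510 → take SL $4,510. Book value $9,111.
Year 6 (final): $9,111 − $4,600 = $4,511. Book value $4,600.

$10,761; $8,071; $6,053; $4,540; $4,510; $4,511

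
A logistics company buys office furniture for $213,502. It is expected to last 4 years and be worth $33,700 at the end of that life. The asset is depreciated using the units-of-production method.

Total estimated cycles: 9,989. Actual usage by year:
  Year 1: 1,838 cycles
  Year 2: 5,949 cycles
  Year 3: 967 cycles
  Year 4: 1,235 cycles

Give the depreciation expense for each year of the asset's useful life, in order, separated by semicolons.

Depreciable base = $213,502 − $33,700 = $179,802.
Rate = $179,802 / 9,989 cycles = $18 per cycle.
Year 1: 1,838 × $18 = $33,084. Book value $180,418.
Year 2: 5,949 × $18 = $107,082. Book value $73,336.
Year 3: 967 × $18 = $17,406. Book value $55,930.
Year 4: 1,235 × $18 = $22,230. Book value $33,700.

$33,084; $107,082; $17,406; $22,230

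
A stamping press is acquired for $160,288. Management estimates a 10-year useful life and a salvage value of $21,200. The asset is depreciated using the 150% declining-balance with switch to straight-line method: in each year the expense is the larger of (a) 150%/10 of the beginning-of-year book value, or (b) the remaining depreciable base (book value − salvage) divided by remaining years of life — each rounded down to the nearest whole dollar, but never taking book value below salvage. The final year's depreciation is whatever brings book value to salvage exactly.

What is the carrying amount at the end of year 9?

Depreciable base = $160,288 − $21,200 = $139,088.
Year 1: DB = ⌊$160,288 × 150%/10⌋ = $24,043; SL = ⌊$139,088/10⌋ = $13,908 → take DB $24,043. Book value $136,245.
Year 2: DB = ⌊$136,245 × 150%/10⌋ = $20,436; SL = ⌊$115,045/9⌋ = $12,782 → take DB $20,436. Book value $115,809.
Year 3: DB = ⌊$115,809 × 150%/10⌋ = $17,371; SL = ⌊$94,609/8⌋ = $11,826 → take DB $17,371. Book value $98,438.
Year 4: DB = ⌊$98,438 × 150%/10⌋ = $14,765; SL = ⌊$77,238/7⌋ = $11,034 → take DB $14,765. Book value $83,673.
Year 5: DB = ⌊$83,673 × 150%/10⌋ = $12,550; SL = ⌊$62,473/6⌋ = $10,412 → take DB $12,550. Book value $71,123.
Year 6: DB = ⌊$71,123 × 150%/10⌋ = $10,668; SL = ⌊$49,923/5⌋ = $9,984 → take DB $10,668. Book value $60,455.
Year 7: DB = ⌊$60,455 × 150%/10⌋ = $9,068; SL = ⌊$39,255/4⌋ = $9,813 → take SL $9,813. Book value $50,642.
Year 8: DB = ⌊$50,642 × 150%/10⌋ = $7,596; SL = ⌊$29,442/3⌋ = $9,814 → take SL $9,814. Book value $40,828.
Year 9: DB = ⌊$40,828 × 150%/10⌋ = $6,124; SL = ⌊$19,628/2⌋ = $9,814 → take SL $9,814. Book value $31,014.

$31,014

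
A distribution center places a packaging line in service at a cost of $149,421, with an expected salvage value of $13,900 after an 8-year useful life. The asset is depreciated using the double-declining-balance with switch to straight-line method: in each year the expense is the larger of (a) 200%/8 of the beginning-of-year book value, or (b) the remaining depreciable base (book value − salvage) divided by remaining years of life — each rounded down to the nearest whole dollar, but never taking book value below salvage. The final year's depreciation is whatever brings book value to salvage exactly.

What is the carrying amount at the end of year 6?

Depreciable base = $149,421 − $13,900 = $135,521.
Year 1: DB = ⌊$149,421 × 200%/8⌋ = $37,355; SL = ⌊$135,521/8⌋ = $16,940 → take DB $37,355. Book value $112,066.
Year 2: DB = ⌊$112,066 × 200%/8⌋ = $28,016; SL = ⌊$98,166/7⌋ = $14,023 → take DB $28,016. Book value $84,050.
Year 3: DB = ⌊$84,050 × 200%/8⌋ = $21,012; SL = ⌊$70,150/6⌋ = $11,691 → take DB $21,012. Book value $63,038.
Year 4: DB = ⌊$63,038 × 200%/8⌋ = $15,759; SL = ⌊$49,138/5⌋ = $9,827 → take DB $15,759. Book value $47,279.
Year 5: DB = ⌊$47,279 × 200%/8⌋ = $11,819; SL = ⌊$33,379/4⌋ = $8,344 → take DB $11,819. Book value $35,460.
Year 6: DB = ⌊$35,460 × 200%/8⌋ = $8,865; SL = ⌊$21,560/3⌋ = $7,186 → take DB $8,865. Book value $26,595.

$26,595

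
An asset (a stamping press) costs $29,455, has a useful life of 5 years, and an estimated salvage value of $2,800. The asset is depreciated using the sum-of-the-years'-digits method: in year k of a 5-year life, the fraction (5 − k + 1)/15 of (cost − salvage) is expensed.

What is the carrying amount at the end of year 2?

$13,462

Depreciable base = $29,455 − $2,800 = $26,655.
Sum of the years' digits = 5+4+3+2+1 = 15.
Year 1: $26,655 × 5/15 = $8,885. Book value $20,570.
Year 2: $26,655 × 4/15 = $7,108. Book value $13,462.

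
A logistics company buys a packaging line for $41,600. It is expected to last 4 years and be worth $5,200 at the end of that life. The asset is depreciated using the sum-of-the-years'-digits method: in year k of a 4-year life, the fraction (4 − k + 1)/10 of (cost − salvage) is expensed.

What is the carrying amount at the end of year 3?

Depreciable base = $41,600 − $5,200 = $36,400.
Sum of the years' digits = 4+3+2+1 = 10.
Year 1: $36,400 × 4/10 = $14,560. Book value $27,040.
Year 2: $36,400 × 3/10 = $10,920. Book value $16,120.
Year 3: $36,400 × 2/10 = $7,280. Book value $8,840.

$8,840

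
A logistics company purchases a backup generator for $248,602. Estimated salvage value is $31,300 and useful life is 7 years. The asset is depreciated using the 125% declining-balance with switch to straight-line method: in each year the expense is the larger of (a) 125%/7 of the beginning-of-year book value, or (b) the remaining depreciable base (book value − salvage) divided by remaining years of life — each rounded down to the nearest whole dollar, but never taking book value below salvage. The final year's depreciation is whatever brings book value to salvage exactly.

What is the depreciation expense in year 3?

$29,954

Depreciable base = $248,602 − $31,300 = $217,302.
Year 1: DB = ⌊$248,602 × 125%/7⌋ = $44,393; SL = ⌊$217,302/7⌋ = $31,043 → take DB $44,393. Book value $204,209.
Year 2: DB = ⌊$204,209 × 125%/7⌋ = $36,465; SL = ⌊$172,909/6⌋ = $28,818 → take DB $36,465. Book value $167,744.
Year 3: DB = ⌊$167,744 × 125%/7⌋ = $29,954; SL = ⌊$136,444/5⌋ = $27,288 → take DB $29,954. Book value $137,790.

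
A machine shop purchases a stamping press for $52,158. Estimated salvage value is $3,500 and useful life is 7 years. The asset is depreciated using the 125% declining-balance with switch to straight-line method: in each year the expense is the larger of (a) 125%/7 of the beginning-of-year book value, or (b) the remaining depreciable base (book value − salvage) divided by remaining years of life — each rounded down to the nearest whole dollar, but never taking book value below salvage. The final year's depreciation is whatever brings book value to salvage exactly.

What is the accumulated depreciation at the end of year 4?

Depreciable base = $52,158 − $3,500 = $48,658.
Year 1: DB = ⌊$52,158 × 125%/7⌋ = $9,313; SL = ⌊$48,658/7⌋ = $6,951 → take DB $9,313. Book value $42,845.
Year 2: DB = ⌊$42,845 × 125%/7⌋ = $7,650; SL = ⌊$39,345/6⌋ = $6,557 → take DB $7,650. Book value $35,195.
Year 3: DB = ⌊$35,195 × 125%/7⌋ = $6,284; SL = ⌊$31,695/5⌋ = $6,339 → take SL $6,339. Book value $28,856.
Year 4: DB = ⌊$28,856 × 125%/7⌋ = $5,152; SL = ⌊$25,356/4⌋ = $6,339 → take SL $6,339. Book value $22,517.
Accumulated through year 4 = $52,158 − $22,517 = $29,641.

$29,641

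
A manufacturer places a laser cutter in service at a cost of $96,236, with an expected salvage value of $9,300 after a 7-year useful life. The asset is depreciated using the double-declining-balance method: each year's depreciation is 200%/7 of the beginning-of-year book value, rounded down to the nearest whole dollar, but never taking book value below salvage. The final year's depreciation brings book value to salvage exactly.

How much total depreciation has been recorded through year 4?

$71,184

Depreciable base = $96,236 − $9,300 = $86,936.
Year 1: ⌊$96,236 × 200%/7⌋ = $27,496. Book value $68,740.
Year 2: ⌊$68,740 × 200%/7⌋ = $19,640. Book value $49,100.
Year 3: ⌊$49,100 × 200%/7⌋ = $14,028. Book value $35,072.
Year 4: ⌊$35,072 × 200%/7⌋ = $10,020. Book value $25,052.
Accumulated through year 4 = $96,236 − $25,052 = $71,184.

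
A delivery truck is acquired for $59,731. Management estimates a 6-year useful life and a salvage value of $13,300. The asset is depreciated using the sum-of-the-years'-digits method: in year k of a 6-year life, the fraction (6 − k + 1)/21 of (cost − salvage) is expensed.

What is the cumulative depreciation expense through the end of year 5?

$44,220

Depreciable base = $59,731 − $13,300 = $46,431.
Sum of the years' digits = 6+5+4+3+2+1 = 21.
Year 1: $46,431 × 6/21 = $13,266. Book value $46,465.
Year 2: $46,431 × 5/21 = $11,055. Book value $35,410.
Year 3: $46,431 × 4/21 = $8,844. Book value $26,566.
Year 4: $46,431 × 3/21 = $6,633. Book value $19,933.
Year 5: $46,431 × 2/21 = $4,422. Book value $15,511.
Accumulated through year 5 = $59,731 − $15,511 = $44,220.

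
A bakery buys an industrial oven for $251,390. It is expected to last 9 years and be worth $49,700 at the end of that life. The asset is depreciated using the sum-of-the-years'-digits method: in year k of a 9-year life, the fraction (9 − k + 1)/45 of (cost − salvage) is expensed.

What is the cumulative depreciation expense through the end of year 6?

Depreciable base = $251,390 − $49,700 = $201,690.
Sum of the years' digits = 9+8+7+6+5+4+3+2+1 = 45.
Year 1: $201,690 × 9/45 = $40,338. Book value $211,052.
Year 2: $201,690 × 8/45 = $35,856. Book value $175,196.
Year 3: $201,690 × 7/45 = $31,374. Book value $143,822.
Year 4: $201,690 × 6/45 = $26,892. Book value $116,930.
Year 5: $201,690 × 5/45 = $22,410. Book value $94,520.
Year 6: $201,690 × 4/45 = $17,928. Book value $76,592.
Accumulated through year 6 = $251,390 − $76,592 = $174,798.

$174,798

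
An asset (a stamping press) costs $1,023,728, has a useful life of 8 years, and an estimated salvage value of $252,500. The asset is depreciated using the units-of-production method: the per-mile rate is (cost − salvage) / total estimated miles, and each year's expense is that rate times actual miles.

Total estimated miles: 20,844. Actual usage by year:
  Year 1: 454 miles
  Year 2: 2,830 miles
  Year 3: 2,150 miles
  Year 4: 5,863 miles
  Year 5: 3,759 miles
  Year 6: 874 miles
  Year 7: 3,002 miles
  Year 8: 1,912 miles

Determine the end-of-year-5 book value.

Depreciable base = $1,023,728 − $252,500 = $771,228.
Rate = $771,228 / 20,844 miles = $37 per mile.
Year 1: 454 × $37 = $16,798. Book value $1,006,930.
Year 2: 2,830 × $37 = $104,710. Book value $902,220.
Year 3: 2,150 × $37 = $79,550. Book value $822,670.
Year 4: 5,863 × $37 = $216,931. Book value $605,739.
Year 5: 3,759 × $37 = $139,083. Book value $466,656.

$466,656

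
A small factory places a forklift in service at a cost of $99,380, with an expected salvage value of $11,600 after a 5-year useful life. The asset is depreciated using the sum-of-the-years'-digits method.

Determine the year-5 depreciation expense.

$5,852

Depreciable base = $99,380 − $11,600 = $87,780.
Sum of the years' digits = 5+4+3+2+1 = 15.
Year 1: $87,780 × 5/15 = $29,260. Book value $70,120.
Year 2: $87,780 × 4/15 = $23,408. Book value $46,712.
Year 3: $87,780 × 3/15 = $17,556. Book value $29,156.
Year 4: $87,780 × 2/15 = $11,704. Book value $17,452.
Year 5: $87,780 × 1/15 = $5,852. Book value $11,600.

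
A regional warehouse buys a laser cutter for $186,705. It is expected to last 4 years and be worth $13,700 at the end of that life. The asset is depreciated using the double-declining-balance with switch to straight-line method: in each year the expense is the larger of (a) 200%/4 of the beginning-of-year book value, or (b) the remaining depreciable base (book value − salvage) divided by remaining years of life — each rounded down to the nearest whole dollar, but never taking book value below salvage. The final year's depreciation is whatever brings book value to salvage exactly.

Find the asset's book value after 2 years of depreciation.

$46,677

Depreciable base = $186,705 − $13,700 = $173,005.
Year 1: DB = ⌊$186,705 × 200%/4⌋ = $93,352; SL = ⌊$173,005/4⌋ = $43,251 → take DB $93,352. Book value $93,353.
Year 2: DB = ⌊$93,353 × 200%/4⌋ = $46,676; SL = ⌊$79,653/3⌋ = $26,551 → take DB $46,676. Book value $46,677.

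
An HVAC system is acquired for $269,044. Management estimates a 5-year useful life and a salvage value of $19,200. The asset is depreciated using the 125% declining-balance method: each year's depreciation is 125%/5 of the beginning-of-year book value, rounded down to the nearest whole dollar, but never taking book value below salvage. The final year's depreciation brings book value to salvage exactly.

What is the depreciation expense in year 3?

Depreciable base = $269,044 − $19,200 = $249,844.
Year 1: ⌊$269,044 × 125%/5⌋ = $67,261. Book value $201,783.
Year 2: ⌊$201,783 × 125%/5⌋ = $50,445. Book value $151,338.
Year 3: ⌊$151,338 × 125%/5⌋ = $37,834. Book value $113,504.

$37,834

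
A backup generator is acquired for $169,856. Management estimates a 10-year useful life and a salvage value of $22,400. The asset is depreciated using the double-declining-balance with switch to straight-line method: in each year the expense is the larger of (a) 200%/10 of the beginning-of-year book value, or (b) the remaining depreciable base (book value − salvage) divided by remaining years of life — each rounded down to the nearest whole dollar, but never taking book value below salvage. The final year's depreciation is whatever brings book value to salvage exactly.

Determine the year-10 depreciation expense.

Depreciable base = $169,856 − $22,400 = $147,456.
Year 1: DB = ⌊$169,856 × 200%/10⌋ = $33,971; SL = ⌊$147,456/10⌋ = $14,745 → take DB $33,971. Book value $135,885.
Year 2: DB = ⌊$135,885 × 200%/10⌋ = $27,177; SL = ⌊$113,485/9⌋ = $12,609 → take DB $27,177. Book value $108,708.
Year 3: DB = ⌊$108,708 × 200%/10⌋ = $21,741; SL = ⌊$86,308/8⌋ = $10,788 → take DB $21,741. Book value $86,967.
Year 4: DB = ⌊$86,967 × 200%/10⌋ = $17,393; SL = ⌊$64,567/7⌋ = $9,223 → take DB $17,393. Book value $69,574.
Year 5: DB = ⌊$69,574 × 200%/10⌋ = $13,914; SL = ⌊$47,174/6⌋ = $7,862 → take DB $13,914. Book value $55,660.
Year 6: DB = ⌊$55,660 × 200%/10⌋ = $11,132; SL = ⌊$33,260/5⌋ = $6,652 → take DB $11,132. Book value $44,528.
Year 7: DB = ⌊$44,528 × 200%/10⌋ = $8,905; SL = ⌊$22,128/4⌋ = $5,532 → take DB $8,905. Book value $35,623.
Year 8: DB = ⌊$35,623 × 200%/10⌋ = $7,124; SL = ⌊$13,223/3⌋ = $4,407 → take DB $7,124. Book value $28,499.
Year 9: DB = ⌊$28,499 × 200%/10⌋ = $5,699; SL = ⌊$6,099/2⌋ = $3,049 → take DB $5,699. Book value $22,800.
Year 10 (final): $22,800 − $22,400 = $400. Book value $22,400.

$400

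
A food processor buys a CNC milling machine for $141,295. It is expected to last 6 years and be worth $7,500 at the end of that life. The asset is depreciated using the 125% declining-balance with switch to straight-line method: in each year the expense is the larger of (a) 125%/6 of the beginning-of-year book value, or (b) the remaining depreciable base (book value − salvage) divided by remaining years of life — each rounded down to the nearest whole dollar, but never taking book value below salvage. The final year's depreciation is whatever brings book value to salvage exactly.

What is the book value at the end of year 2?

$88,556

Depreciable base = $141,295 − $7,500 = $133,795.
Year 1: DB = ⌊$141,295 × 125%/6⌋ = $29,436; SL = ⌊$133,795/6⌋ = $22,299 → take DB $29,436. Book value $111,859.
Year 2: DB = ⌊$111,859 × 125%/6⌋ = $23,303; SL = ⌊$104,359/5⌋ = $20,871 → take DB $23,303. Book value $88,556.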